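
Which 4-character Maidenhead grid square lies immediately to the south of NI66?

NI65

Latitude square 6; −1 → 5.
The longitude characters are unchanged.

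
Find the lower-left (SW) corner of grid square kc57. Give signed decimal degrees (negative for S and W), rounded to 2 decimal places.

Field K=10, C=2: +10·20° lon, +2·10° lat → SW at lon 20°, lat -70°.
Square 5, 7: +5·2° lon, +7·1° lat → SW at lon 30°, lat -63°.
latitude -63.00, longitude 30.00.

-63.00, 30.00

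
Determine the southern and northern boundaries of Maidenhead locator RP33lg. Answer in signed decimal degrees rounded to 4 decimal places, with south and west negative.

63.2500, 63.2917

Field R=17, P=15: +17·20° lon, +15·10° lat → SW at lon 160°, lat 60°.
Square 3, 3: +3·2° lon, +3·1° lat → SW at lon 166°, lat 63°.
Subsquare l=11, g=6: +11·0.0833333° lon, +6·0.0416667° lat → SW at lon 166.917°, lat 63.25°.
Cell spans 0.0833333° lon × 0.0416667° lat.
south 63.2500, north 63.2917.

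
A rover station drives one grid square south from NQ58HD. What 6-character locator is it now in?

NQ58hc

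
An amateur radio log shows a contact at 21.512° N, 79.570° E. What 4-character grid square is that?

ML91

Add 180° to longitude and 90° to latitude: 259.57, 111.51.
Field: 259.57/20 → 12 → M, 111.51/10 → 11 → L; chars ML.
Square: 19.57/2 → 9, 1.51/1 → 1; chars 91.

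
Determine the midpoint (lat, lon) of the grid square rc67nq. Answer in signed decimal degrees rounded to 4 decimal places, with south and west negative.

Field R=17, C=2: +17·20° lon, +2·10° lat → SW at lon 160°, lat -70°.
Square 6, 7: +6·2° lon, +7·1° lat → SW at lon 172°, lat -63°.
Subsquare n=13, q=16: +13·0.0833333° lon, +16·0.0416667° lat → SW at lon 173.083°, lat -62.3333°.
Cell spans 0.0833333° lon × 0.0416667° lat. Centre is SW corner plus half of each.
latitude -62.3125, longitude 173.1250.

-62.3125, 173.1250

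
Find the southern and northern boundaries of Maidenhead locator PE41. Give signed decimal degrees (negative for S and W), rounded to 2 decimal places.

-49.00, -48.00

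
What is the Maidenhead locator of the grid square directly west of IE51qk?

IE51pk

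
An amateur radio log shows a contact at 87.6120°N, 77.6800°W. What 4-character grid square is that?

FR17

Offset from 180°W / 90°S: lon 102.32°, lat 177.61°.
Field (20°×10°, letters A–R): lon ⌊102.32/20⌋ = 5 → F; lat ⌊177.61/10⌋ = 17 → R.
Square (2°×1°, digits 0–9): lon ⌊2.32/2⌋ = 1; lat ⌊7.61/1⌋ = 7.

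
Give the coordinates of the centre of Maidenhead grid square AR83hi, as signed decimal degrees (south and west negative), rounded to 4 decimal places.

Field A=0, R=17: +0·20° lon, +17·10° lat → SW at lon -180°, lat 80°.
Square 8, 3: +8·2° lon, +3·1° lat → SW at lon -164°, lat 83°.
Subsquare h=7, i=8: +7·0.0833333° lon, +8·0.0416667° lat → SW at lon -163.417°, lat 83.3333°.
Cell spans 0.0833333° lon × 0.0416667° lat. Centre is SW corner plus half of each.
latitude 83.3542, longitude -163.3750.

83.3542, -163.3750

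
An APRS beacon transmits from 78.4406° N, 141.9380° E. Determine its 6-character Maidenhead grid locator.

QQ08xk

Offset from 180°W / 90°S: lon 321.9380°, lat 168.4406°.
Field (20°×10°, letters A–R): 321.9380/20 → 16 → Q, 168.4406/10 → 16 → Q; chars QQ.
Square (2°×1°, digits 0–9): 1.9380/2 → 0, 8.4406/1 → 8; chars 08.
Subsquare (5′×2.5′, letters a–x): 1.9380/0.0833333 → 23 → x, 0.4406/0.0416667 → 10 → k; chars xk.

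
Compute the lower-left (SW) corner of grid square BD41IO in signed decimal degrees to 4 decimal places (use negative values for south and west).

-58.4167, -151.3333

Field B=1, D=3: +1·20° lon, +3·10° lat → SW at lon -160°, lat -60°.
Square 4, 1: +4·2° lon, +1·1° lat → SW at lon -152°, lat -59°.
Subsquare i=8, o=14: +8·0.0833333° lon, +14·0.0416667° lat → SW at lon -151.333°, lat -58.4167°.
latitude -58.4167, longitude -151.3333.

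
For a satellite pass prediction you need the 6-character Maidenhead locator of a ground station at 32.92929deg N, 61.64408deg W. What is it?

Shift to the Maidenhead origin (180°W, 90°S): lon 118.3559, lat 122.9293.
Field: 118.3559/20 → 5 → F, 122.9293/10 → 12 → M; chars FM.
Square: 18.3559/2 → 9, 2.9293/1 → 2; chars 92.
Subsquare: 0.3559/0.0833333 → 4 → e, 0.9293/0.0416667 → 22 → w; chars ew.

FM92ew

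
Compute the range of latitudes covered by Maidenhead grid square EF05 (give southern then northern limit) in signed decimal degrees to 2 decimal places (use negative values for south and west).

-35.00, -34.00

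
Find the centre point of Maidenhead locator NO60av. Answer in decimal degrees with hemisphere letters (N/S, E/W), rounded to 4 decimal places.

50.8958° N, 92.0417° E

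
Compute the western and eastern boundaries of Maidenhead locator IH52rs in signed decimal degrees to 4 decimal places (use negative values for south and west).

Field I=8, H=7: +8·20° lon, +7·10° lat → SW at lon -20°, lat -20°.
Square 5, 2: +5·2° lon, +2·1° lat → SW at lon -10°, lat -18°.
Subsquare r=17, s=18: +17·0.0833333° lon, +18·0.0416667° lat → SW at lon -8.58333°, lat -17.25°.
Cell spans 0.0833333° lon × 0.0416667° lat.
west -8.5833, east -8.5000.

-8.5833, -8.5000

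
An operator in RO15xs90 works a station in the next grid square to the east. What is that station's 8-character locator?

Longitude extended square 9; +1 → 10, wraps to 0, carry into subsquare.
Longitude subsquare x = 23; +1 → 24, wraps to 0 = a, carry into square.
Longitude square 1; +1 → 2.
The latitude characters are unchanged.

RO25as00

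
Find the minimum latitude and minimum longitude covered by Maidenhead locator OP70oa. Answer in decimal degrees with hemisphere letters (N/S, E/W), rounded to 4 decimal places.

60.0000° N, 115.1667° E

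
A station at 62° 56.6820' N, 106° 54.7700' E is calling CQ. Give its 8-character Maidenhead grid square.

OP32kw96

Shift to the Maidenhead origin (180°W, 90°S): lon 286.91283, lat 152.94470.
Field: lon ⌊286.91283/20⌋ = 14 → O; lat ⌊152.94470/10⌋ = 15 → P.
Square: lon ⌊6.91283/2⌋ = 3; lat ⌊2.94470/1⌋ = 2.
Subsquare: lon ⌊0.91283/0.0833333⌋ = 10 → k; lat ⌊0.94470/0.0416667⌋ = 22 → w.
Extended square: lon ⌊0.07950/0.00833333⌋ = 9; lat ⌊0.02803/0.00416667⌋ = 6.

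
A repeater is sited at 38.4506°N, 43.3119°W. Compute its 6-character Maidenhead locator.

GM88ik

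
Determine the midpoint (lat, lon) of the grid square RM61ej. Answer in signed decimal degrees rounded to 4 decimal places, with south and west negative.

Field R=17, M=12: +17·20° lon, +12·10° lat → SW at lon 160°, lat 30°.
Square 6, 1: +6·2° lon, +1·1° lat → SW at lon 172°, lat 31°.
Subsquare e=4, j=9: +4·0.0833333° lon, +9·0.0416667° lat → SW at lon 172.333°, lat 31.375°.
Cell spans 0.0833333° lon × 0.0416667° lat. Centre is SW corner plus half of each.
latitude 31.3958, longitude 172.3750.

31.3958, 172.3750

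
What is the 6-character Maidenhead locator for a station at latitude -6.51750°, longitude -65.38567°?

Add 180° to longitude and 90° to latitude: 114.6143, 83.4825.
Field: 114.6143/20 → 5 → F, 83.4825/10 → 8 → I; chars FI.
Square: 14.6143/2 → 7, 3.4825/1 → 3; chars 73.
Subsquare: 0.6143/0.0833333 → 7 → h, 0.4825/0.0416667 → 11 → l; chars hl.

FI73hl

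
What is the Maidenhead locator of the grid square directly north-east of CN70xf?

CN80ag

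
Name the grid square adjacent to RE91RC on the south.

RE91rb

Latitude subsquare c = 2; −1 → 1 = b.
The longitude characters are unchanged.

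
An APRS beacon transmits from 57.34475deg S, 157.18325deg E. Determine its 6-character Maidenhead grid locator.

QD82op

Shift to the Maidenhead origin (180°W, 90°S): lon 337.1832, lat 32.6553.
Field: 337.1832/20 → 16 → Q, 32.6553/10 → 3 → D; chars QD.
Square: 17.1832/2 → 8, 2.6553/1 → 2; chars 82.
Subsquare: 1.1832/0.0833333 → 14 → o, 0.6553/0.0416667 → 15 → p; chars op.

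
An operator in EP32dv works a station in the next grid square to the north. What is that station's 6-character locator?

Latitude subsquare v = 21; +1 → 22 = w.
The longitude characters are unchanged.

EP32dw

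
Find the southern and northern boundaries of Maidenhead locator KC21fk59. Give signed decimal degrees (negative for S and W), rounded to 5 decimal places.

-68.54583, -68.54167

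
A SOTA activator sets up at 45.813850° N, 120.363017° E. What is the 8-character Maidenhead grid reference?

PN05et35

Add 180° to longitude and 90° to latitude: 300.36302, 135.81385.
Field (20°×10°, letters A–R): 300.36302/20 → 15 → P, 135.81385/10 → 13 → N; chars PN.
Square (2°×1°, digits 0–9): 0.36302/2 → 0, 5.81385/1 → 5; chars 05.
Subsquare (5′×2.5′, letters a–x): 0.36302/0.0833333 → 4 → e, 0.81385/0.0416667 → 19 → t; chars et.
Extended square (30″×15″, digits 0–9): 0.02968/0.00833333 → 3, 0.02218/0.00416667 → 5; chars 35.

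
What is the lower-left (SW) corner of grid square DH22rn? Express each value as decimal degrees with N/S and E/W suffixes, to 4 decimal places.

17.4583° S, 114.5833° W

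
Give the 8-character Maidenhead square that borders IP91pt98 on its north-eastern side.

IP91qt09

Longitude extended square 9; +1 → 10, wraps to 0, carry into subsquare.
Longitude subsquare p = 15; +1 → 16 = q.
Latitude extended square 8; +1 → 9.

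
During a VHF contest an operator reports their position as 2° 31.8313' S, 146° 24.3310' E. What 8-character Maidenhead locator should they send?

Shift to the Maidenhead origin (180°W, 90°S): lon 326.40552, lat 87.46948.
Field: 326.40552/20 → 16 → Q, 87.46948/10 → 8 → I; chars QI.
Square: 6.40552/2 → 3, 7.46948/1 → 7; chars 37.
Subsquare: 0.40552/0.0833333 → 4 → e, 0.46948/0.0416667 → 11 → l; chars el.
Extended square: 0.07218/0.00833333 → 8, 0.01114/0.00416667 → 2; chars 82.

QI37el82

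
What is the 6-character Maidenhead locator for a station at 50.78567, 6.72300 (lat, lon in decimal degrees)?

JO30is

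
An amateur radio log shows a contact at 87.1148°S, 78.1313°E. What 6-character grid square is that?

MA92bv

Shift to the Maidenhead origin (180°W, 90°S): lon 258.1313, lat 2.8852.
Field: lon ⌊258.1313/20⌋ = 12 → M; lat ⌊2.8852/10⌋ = 0 → A.
Square: lon ⌊18.1313/2⌋ = 9; lat ⌊2.8852/1⌋ = 2.
Subsquare: lon ⌊0.1313/0.0833333⌋ = 1 → b; lat ⌊0.8852/0.0416667⌋ = 21 → v.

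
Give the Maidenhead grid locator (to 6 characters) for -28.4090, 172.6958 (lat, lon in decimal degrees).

RG61io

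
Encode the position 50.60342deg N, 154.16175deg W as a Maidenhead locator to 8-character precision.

BO20wo04

Add 180° to longitude and 90° to latitude: 25.83825, 140.60342.
Field: 25.83825/20 → 1 → B, 140.60342/10 → 14 → O; chars BO.
Square: 5.83825/2 → 2, 0.60342/1 → 0; chars 20.
Subsquare: 1.83825/0.0833333 → 22 → w, 0.60342/0.0416667 → 14 → o; chars wo.
Extended square: 0.00492/0.00833333 → 0, 0.02009/0.00416667 → 4; chars 04.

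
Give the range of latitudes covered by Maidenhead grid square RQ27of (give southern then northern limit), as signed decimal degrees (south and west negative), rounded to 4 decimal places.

Field R=17, Q=16: +17·20° lon, +16·10° lat → SW at lon 160°, lat 70°.
Square 2, 7: +2·2° lon, +7·1° lat → SW at lon 164°, lat 77°.
Subsquare o=14, f=5: +14·0.0833333° lon, +5·0.0416667° lat → SW at lon 165.167°, lat 77.2083°.
Cell spans 0.0833333° lon × 0.0416667° lat.
south 77.2083, north 77.2500.

77.2083, 77.2500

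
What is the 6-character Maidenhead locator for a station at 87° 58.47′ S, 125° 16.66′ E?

PA22pa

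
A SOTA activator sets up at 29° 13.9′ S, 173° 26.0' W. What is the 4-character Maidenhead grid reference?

AG30

Offset from 180°W / 90°S: lon 6.57°, lat 60.77°.
Field (20°×10°, letters A–R): lon ⌊6.57/20⌋ = 0 → A; lat ⌊60.77/10⌋ = 6 → G.
Square (2°×1°, digits 0–9): lon ⌊6.57/2⌋ = 3; lat ⌊0.77/1⌋ = 0.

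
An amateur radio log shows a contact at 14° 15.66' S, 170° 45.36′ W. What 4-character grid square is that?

AH45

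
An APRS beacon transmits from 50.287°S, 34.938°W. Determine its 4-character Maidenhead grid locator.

HD29

Add 180° to longitude and 90° to latitude: 145.06, 39.71.
Field (20°×10°, letters A–R): 145.06/20 → 7 → H, 39.71/10 → 3 → D; chars HD.
Square (2°×1°, digits 0–9): 5.06/2 → 2, 9.71/1 → 9; chars 29.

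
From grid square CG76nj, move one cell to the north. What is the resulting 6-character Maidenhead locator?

CG76nk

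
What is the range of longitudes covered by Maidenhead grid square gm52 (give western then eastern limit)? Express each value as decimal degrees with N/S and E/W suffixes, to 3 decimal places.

50.000° W, 48.000° W

Field G=6, M=12: +6·20° lon, +12·10° lat → SW at lon -60°, lat 30°.
Square 5, 2: +5·2° lon, +2·1° lat → SW at lon -50°, lat 32°.
Cell spans 2° lon × 1° lat.
west 50.000° W, east 48.000° W.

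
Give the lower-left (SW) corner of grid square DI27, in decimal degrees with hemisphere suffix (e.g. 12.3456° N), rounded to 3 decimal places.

Field D=3, I=8: +3·20° lon, +8·10° lat → SW at lon -120°, lat -10°.
Square 2, 7: +2·2° lon, +7·1° lat → SW at lon -116°, lat -3°.
latitude 3.000° S, longitude 116.000° W.

3.000° S, 116.000° W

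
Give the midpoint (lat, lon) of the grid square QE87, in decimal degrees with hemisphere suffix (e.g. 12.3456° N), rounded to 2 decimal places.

Field Q=16, E=4: +16·20° lon, +4·10° lat → SW at lon 140°, lat -50°.
Square 8, 7: +8·2° lon, +7·1° lat → SW at lon 156°, lat -43°.
Cell spans 2° lon × 1° lat. Centre is SW corner plus half of each.
latitude 42.50° S, longitude 157.00° E.

42.50° S, 157.00° E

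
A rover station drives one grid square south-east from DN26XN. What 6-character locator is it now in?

DN36am

Longitude subsquare x = 23; +1 → 24, wraps to 0 = a, carry into square.
Longitude square 2; +1 → 3.
Latitude subsquare n = 13; −1 → 12 = m.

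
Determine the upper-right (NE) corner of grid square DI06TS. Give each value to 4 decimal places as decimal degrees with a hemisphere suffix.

3.2083° S, 118.3333° W

Field D=3, I=8: +3·20° lon, +8·10° lat → SW at lon -120°, lat -10°.
Square 0, 6: +0·2° lon, +6·1° lat → SW at lon -120°, lat -4°.
Subsquare t=19, s=18: +19·0.0833333° lon, +18·0.0416667° lat → SW at lon -118.417°, lat -3.25°.
Cell spans 0.0833333° lon × 0.0416667° lat. NE corner is SW corner plus one full cell.
latitude 3.2083° S, longitude 118.3333° W.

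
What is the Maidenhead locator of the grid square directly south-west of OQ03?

Longitude square 0; −1 → -1, wraps to 9, carry into field.
Longitude field O = 14; −1 → 13 = N.
Latitude square 3; −1 → 2.

NQ92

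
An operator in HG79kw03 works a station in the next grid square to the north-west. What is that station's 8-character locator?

HG79jw94

Longitude extended square 0; −1 → -1, wraps to 9, carry into subsquare.
Longitude subsquare k = 10; −1 → 9 = j.
Latitude extended square 3; +1 → 4.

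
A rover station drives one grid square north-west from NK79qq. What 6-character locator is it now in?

Longitude subsquare q = 16; −1 → 15 = p.
Latitude subsquare q = 16; +1 → 17 = r.

NK79pr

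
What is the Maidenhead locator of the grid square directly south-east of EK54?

Longitude square 5; +1 → 6.
Latitude square 4; −1 → 3.

EK63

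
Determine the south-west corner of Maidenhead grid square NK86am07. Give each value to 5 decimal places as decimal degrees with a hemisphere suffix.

16.52917° N, 96.00000° E

Field N=13, K=10: +13·20° lon, +10·10° lat → SW at lon 80°, lat 10°.
Square 8, 6: +8·2° lon, +6·1° lat → SW at lon 96°, lat 16°.
Subsquare a=0, m=12: +0·0.0833333° lon, +12·0.0416667° lat → SW at lon 96°, lat 16.5°.
Extended square 0, 7: +0·0.00833333° lon, +7·0.00416667° lat → SW at lon 96°, lat 16.5292°.
latitude 16.52917° N, longitude 96.00000° E.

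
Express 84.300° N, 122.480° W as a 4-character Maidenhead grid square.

CR84

Add 180° to longitude and 90° to latitude: 57.52, 174.30.
Field: lon ⌊57.52/20⌋ = 2 → C; lat ⌊174.30/10⌋ = 17 → R.
Square: lon ⌊17.52/2⌋ = 8; lat ⌊4.30/1⌋ = 4.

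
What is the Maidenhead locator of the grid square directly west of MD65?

MD55

Longitude square 6; −1 → 5.
The latitude characters are unchanged.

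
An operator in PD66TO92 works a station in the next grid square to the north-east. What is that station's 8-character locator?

PD66uo03

Longitude extended square 9; +1 → 10, wraps to 0, carry into subsquare.
Longitude subsquare t = 19; +1 → 20 = u.
Latitude extended square 2; +1 → 3.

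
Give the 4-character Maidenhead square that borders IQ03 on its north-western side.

HQ94

Longitude square 0; −1 → -1, wraps to 9, carry into field.
Longitude field I = 8; −1 → 7 = H.
Latitude square 3; +1 → 4.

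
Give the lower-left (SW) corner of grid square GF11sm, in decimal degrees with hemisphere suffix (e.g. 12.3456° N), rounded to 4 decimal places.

Field G=6, F=5: +6·20° lon, +5·10° lat → SW at lon -60°, lat -40°.
Square 1, 1: +1·2° lon, +1·1° lat → SW at lon -58°, lat -39°.
Subsquare s=18, m=12: +18·0.0833333° lon, +12·0.0416667° lat → SW at lon -56.5°, lat -38.5°.
latitude 38.5000° S, longitude 56.5000° W.

38.5000° S, 56.5000° W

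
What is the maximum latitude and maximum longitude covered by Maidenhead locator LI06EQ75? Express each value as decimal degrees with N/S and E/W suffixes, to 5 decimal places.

3.30833° S, 40.40000° E

Field L=11, I=8: +11·20° lon, +8·10° lat → SW at lon 40°, lat -10°.
Square 0, 6: +0·2° lon, +6·1° lat → SW at lon 40°, lat -4°.
Subsquare e=4, q=16: +4·0.0833333° lon, +16·0.0416667° lat → SW at lon 40.3333°, lat -3.33333°.
Extended square 7, 5: +7·0.00833333° lon, +5·0.00416667° lat → SW at lon 40.3917°, lat -3.3125°.
Cell spans 0.00833333° lon × 0.00416667° lat. NE corner is SW corner plus one full cell.
latitude 3.30833° S, longitude 40.40000° E.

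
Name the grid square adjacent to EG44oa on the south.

Latitude subsquare a = 0; −1 → -1, wraps to 23 = x, carry into square.
Latitude square 4; −1 → 3.
The longitude characters are unchanged.

EG43ox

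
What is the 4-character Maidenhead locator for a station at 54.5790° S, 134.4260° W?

CD25

Offset from 180°W / 90°S: lon 45.57°, lat 35.42°.
Field: lon ⌊45.57/20⌋ = 2 → C; lat ⌊35.42/10⌋ = 3 → D.
Square: lon ⌊5.57/2⌋ = 2; lat ⌊5.42/1⌋ = 5.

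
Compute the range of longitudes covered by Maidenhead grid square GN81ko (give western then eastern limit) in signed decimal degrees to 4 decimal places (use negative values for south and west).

Field G=6, N=13: +6·20° lon, +13·10° lat → SW at lon -60°, lat 40°.
Square 8, 1: +8·2° lon, +1·1° lat → SW at lon -44°, lat 41°.
Subsquare k=10, o=14: +10·0.0833333° lon, +14·0.0416667° lat → SW at lon -43.1667°, lat 41.5833°.
Cell spans 0.0833333° lon × 0.0416667° lat.
west -43.1667, east -43.0833.

-43.1667, -43.0833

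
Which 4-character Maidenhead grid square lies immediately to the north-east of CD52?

Longitude square 5; +1 → 6.
Latitude square 2; +1 → 3.

CD63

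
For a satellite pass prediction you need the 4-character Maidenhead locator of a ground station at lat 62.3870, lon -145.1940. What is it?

BP72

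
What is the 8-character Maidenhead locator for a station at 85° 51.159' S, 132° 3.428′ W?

Add 180° to longitude and 90° to latitude: 47.94287, 4.14735.
Field: lon ⌊47.94287/20⌋ = 2 → C; lat ⌊4.14735/10⌋ = 0 → A.
Square: lon ⌊7.94287/2⌋ = 3; lat ⌊4.14735/1⌋ = 4.
Subsquare: lon ⌊1.94287/0.0833333⌋ = 23 → x; lat ⌊0.14735/0.0416667⌋ = 3 → d.
Extended square: lon ⌊0.02620/0.00833333⌋ = 3; lat ⌊0.02235/0.00416667⌋ = 5.

CA34xd35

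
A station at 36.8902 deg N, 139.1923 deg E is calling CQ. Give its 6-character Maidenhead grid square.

Add 180° to longitude and 90° to latitude: 319.1923, 126.8902.
Field: lon ⌊319.1923/20⌋ = 15 → P; lat ⌊126.8902/10⌋ = 12 → M.
Square: lon ⌊19.1923/2⌋ = 9; lat ⌊6.8902/1⌋ = 6.
Subsquare: lon ⌊1.1923/0.0833333⌋ = 14 → o; lat ⌊0.8902/0.0416667⌋ = 21 → v.

PM96ov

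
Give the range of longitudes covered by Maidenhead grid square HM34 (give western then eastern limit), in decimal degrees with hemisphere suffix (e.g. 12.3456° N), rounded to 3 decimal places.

34.000° W, 32.000° W

Field H=7, M=12: +7·20° lon, +12·10° lat → SW at lon -40°, lat 30°.
Square 3, 4: +3·2° lon, +4·1° lat → SW at lon -34°, lat 34°.
Cell spans 2° lon × 1° lat.
west 34.000° W, east 32.000° W.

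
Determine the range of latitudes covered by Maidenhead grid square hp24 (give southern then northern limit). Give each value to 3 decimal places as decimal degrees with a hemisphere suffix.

64.000° N, 65.000° N

Field H=7, P=15: +7·20° lon, +15·10° lat → SW at lon -40°, lat 60°.
Square 2, 4: +2·2° lon, +4·1° lat → SW at lon -36°, lat 64°.
Cell spans 2° lon × 1° lat.
south 64.000° N, north 65.000° N.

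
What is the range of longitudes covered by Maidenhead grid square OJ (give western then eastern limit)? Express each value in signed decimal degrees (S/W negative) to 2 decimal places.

100.00, 120.00

Field O=14, J=9: +14·20° lon, +9·10° lat → SW at lon 100°, lat 0°.
Cell spans 20° lon × 10° lat.
west 100.00, east 120.00.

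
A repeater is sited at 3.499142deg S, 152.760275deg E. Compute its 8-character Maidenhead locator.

Shift to the Maidenhead origin (180°W, 90°S): lon 332.76027, lat 86.50086.
Field: 332.76027/20 → 16 → Q, 86.50086/10 → 8 → I; chars QI.
Square: 12.76027/2 → 6, 6.50086/1 → 6; chars 66.
Subsquare: 0.76027/0.0833333 → 9 → j, 0.50086/0.0416667 → 12 → m; chars jm.
Extended square: 0.01027/0.00833333 → 1, 0.00086/0.00416667 → 0; chars 10.

QI66jm10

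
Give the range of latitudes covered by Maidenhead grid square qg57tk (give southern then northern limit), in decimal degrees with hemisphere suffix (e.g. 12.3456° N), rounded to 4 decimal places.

22.5833° S, 22.5417° S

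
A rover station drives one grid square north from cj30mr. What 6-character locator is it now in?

Latitude subsquare r = 17; +1 → 18 = s.
The longitude characters are unchanged.

CJ30ms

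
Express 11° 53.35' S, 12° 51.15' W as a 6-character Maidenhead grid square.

IH38nc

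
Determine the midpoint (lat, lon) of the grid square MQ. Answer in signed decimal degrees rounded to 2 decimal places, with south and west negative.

75.00, 70.00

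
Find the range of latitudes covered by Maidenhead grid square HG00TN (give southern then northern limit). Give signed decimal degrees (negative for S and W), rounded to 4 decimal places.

-29.4583, -29.4167

Field H=7, G=6: +7·20° lon, +6·10° lat → SW at lon -40°, lat -30°.
Square 0, 0: +0·2° lon, +0·1° lat → SW at lon -40°, lat -30°.
Subsquare t=19, n=13: +19·0.0833333° lon, +13·0.0416667° lat → SW at lon -38.4167°, lat -29.4583°.
Cell spans 0.0833333° lon × 0.0416667° lat.
south -29.4583, north -29.4167.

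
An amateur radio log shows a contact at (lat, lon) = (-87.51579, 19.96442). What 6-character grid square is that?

Shift to the Maidenhead origin (180°W, 90°S): lon 199.9644, lat 2.4842.
Field: lon ⌊199.9644/20⌋ = 9 → J; lat ⌊2.4842/10⌋ = 0 → A.
Square: lon ⌊19.9644/2⌋ = 9; lat ⌊2.4842/1⌋ = 2.
Subsquare: lon ⌊1.9644/0.0833333⌋ = 23 → x; lat ⌊0.4842/0.0416667⌋ = 11 → l.

JA92xl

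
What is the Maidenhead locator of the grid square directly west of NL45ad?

Longitude subsquare a = 0; −1 → -1, wraps to 23 = x, carry into square.
Longitude square 4; −1 → 3.
The latitude characters are unchanged.

NL35xd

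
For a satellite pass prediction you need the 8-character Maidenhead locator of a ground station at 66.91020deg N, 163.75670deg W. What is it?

AP86cv98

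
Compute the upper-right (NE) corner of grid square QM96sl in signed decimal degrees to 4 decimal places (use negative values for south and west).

36.5000, 159.5833

Field Q=16, M=12: +16·20° lon, +12·10° lat → SW at lon 140°, lat 30°.
Square 9, 6: +9·2° lon, +6·1° lat → SW at lon 158°, lat 36°.
Subsquare s=18, l=11: +18·0.0833333° lon, +11·0.0416667° lat → SW at lon 159.5°, lat 36.4583°.
Cell spans 0.0833333° lon × 0.0416667° lat. NE corner is SW corner plus one full cell.
latitude 36.5000, longitude 159.5833.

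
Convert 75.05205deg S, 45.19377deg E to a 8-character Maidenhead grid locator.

Add 180° to longitude and 90° to latitude: 225.19377, 14.94795.
Field (20°×10°, letters A–R): lon ⌊225.19377/20⌋ = 11 → L; lat ⌊14.94795/10⌋ = 1 → B.
Square (2°×1°, digits 0–9): lon ⌊5.19377/2⌋ = 2; lat ⌊4.94795/1⌋ = 4.
Subsquare (5′×2.5′, letters a–x): lon ⌊1.19377/0.0833333⌋ = 14 → o; lat ⌊0.94795/0.0416667⌋ = 22 → w.
Extended square (30″×15″, digits 0–9): lon ⌊0.02710/0.00833333⌋ = 3; lat ⌊0.03128/0.00416667⌋ = 7.

LB24ow37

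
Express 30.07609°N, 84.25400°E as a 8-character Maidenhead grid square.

Offset from 180°W / 90°S: lon 264.25400°, lat 120.07609°.
Field: 264.25400/20 → 13 → N, 120.07609/10 → 12 → M; chars NM.
Square: 4.25400/2 → 2, 0.07609/1 → 0; chars 20.
Subsquare: 0.25400/0.0833333 → 3 → d, 0.07609/0.0416667 → 1 → b; chars db.
Extended square: 0.00400/0.00833333 → 0, 0.03442/0.00416667 → 8; chars 08.

NM20db08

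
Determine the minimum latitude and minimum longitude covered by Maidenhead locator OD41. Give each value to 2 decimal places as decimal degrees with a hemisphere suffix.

59.00° S, 108.00° E

Field O=14, D=3: +14·20° lon, +3·10° lat → SW at lon 100°, lat -60°.
Square 4, 1: +4·2° lon, +1·1° lat → SW at lon 108°, lat -59°.
latitude 59.00° S, longitude 108.00° E.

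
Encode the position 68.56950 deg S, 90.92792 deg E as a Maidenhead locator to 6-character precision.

Shift to the Maidenhead origin (180°W, 90°S): lon 270.9279, lat 21.4305.
Field: lon ⌊270.9279/20⌋ = 13 → N; lat ⌊21.4305/10⌋ = 2 → C.
Square: lon ⌊10.9279/2⌋ = 5; lat ⌊1.4305/1⌋ = 1.
Subsquare: lon ⌊0.9279/0.0833333⌋ = 11 → l; lat ⌊0.4305/0.0416667⌋ = 10 → k.

NC51lk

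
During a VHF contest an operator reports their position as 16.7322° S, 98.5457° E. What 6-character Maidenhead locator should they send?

NH93gg

Add 180° to longitude and 90° to latitude: 278.5457, 73.2678.
Field (20°×10°, letters A–R): lon ⌊278.5457/20⌋ = 13 → N; lat ⌊73.2678/10⌋ = 7 → H.
Square (2°×1°, digits 0–9): lon ⌊18.5457/2⌋ = 9; lat ⌊3.2678/1⌋ = 3.
Subsquare (5′×2.5′, letters a–x): lon ⌊0.5457/0.0833333⌋ = 6 → g; lat ⌊0.2678/0.0416667⌋ = 6 → g.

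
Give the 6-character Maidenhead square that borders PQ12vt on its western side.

PQ12ut

Longitude subsquare v = 21; −1 → 20 = u.
The latitude characters are unchanged.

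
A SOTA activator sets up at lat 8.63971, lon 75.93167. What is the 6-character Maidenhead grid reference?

MJ78xp

Add 180° to longitude and 90° to latitude: 255.9317, 98.6397.
Field: lon ⌊255.9317/20⌋ = 12 → M; lat ⌊98.6397/10⌋ = 9 → J.
Square: lon ⌊15.9317/2⌋ = 7; lat ⌊8.6397/1⌋ = 8.
Subsquare: lon ⌊1.9317/0.0833333⌋ = 23 → x; lat ⌊0.6397/0.0416667⌋ = 15 → p.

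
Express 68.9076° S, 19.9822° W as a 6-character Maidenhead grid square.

IC01ac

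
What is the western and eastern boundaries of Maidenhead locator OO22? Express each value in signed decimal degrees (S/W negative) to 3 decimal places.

104.000, 106.000

Field O=14, O=14: +14·20° lon, +14·10° lat → SW at lon 100°, lat 50°.
Square 2, 2: +2·2° lon, +2·1° lat → SW at lon 104°, lat 52°.
Cell spans 2° lon × 1° lat.
west 104.000, east 106.000.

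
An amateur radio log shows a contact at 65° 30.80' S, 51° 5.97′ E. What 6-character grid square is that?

Offset from 180°W / 90°S: lon 231.0995°, lat 24.4867°.
Field (20°×10°, letters A–R): 231.0995/20 → 11 → L, 24.4867/10 → 2 → C; chars LC.
Square (2°×1°, digits 0–9): 11.0995/2 → 5, 4.4867/1 → 4; chars 54.
Subsquare (5′×2.5′, letters a–x): 1.0995/0.0833333 → 13 → n, 0.4867/0.0416667 → 11 → l; chars nl.

LC54nl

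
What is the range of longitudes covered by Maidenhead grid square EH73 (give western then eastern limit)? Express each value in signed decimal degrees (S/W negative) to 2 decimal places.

Field E=4, H=7: +4·20° lon, +7·10° lat → SW at lon -100°, lat -20°.
Square 7, 3: +7·2° lon, +3·1° lat → SW at lon -86°, lat -17°.
Cell spans 2° lon × 1° lat.
west -86.00, east -84.00.

-86.00, -84.00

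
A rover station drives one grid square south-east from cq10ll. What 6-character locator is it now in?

CQ10mk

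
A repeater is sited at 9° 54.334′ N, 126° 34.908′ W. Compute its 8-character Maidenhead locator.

Shift to the Maidenhead origin (180°W, 90°S): lon 53.41820, lat 99.90557.
Field (20°×10°, letters A–R): lon ⌊53.41820/20⌋ = 2 → C; lat ⌊99.90557/10⌋ = 9 → J.
Square (2°×1°, digits 0–9): lon ⌊13.41820/2⌋ = 6; lat ⌊9.90557/1⌋ = 9.
Subsquare (5′×2.5′, letters a–x): lon ⌊1.41820/0.0833333⌋ = 17 → r; lat ⌊0.90557/0.0416667⌋ = 21 → v.
Extended square (30″×15″, digits 0–9): lon ⌊0.00153/0.00833333⌋ = 0; lat ⌊0.03057/0.00416667⌋ = 7.

CJ69rv07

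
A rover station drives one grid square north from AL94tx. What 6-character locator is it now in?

Latitude subsquare x = 23; +1 → 24, wraps to 0 = a, carry into square.
Latitude square 4; +1 → 5.
The longitude characters are unchanged.

AL95ta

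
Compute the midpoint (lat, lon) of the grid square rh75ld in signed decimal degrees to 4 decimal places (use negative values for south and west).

Field R=17, H=7: +17·20° lon, +7·10° lat → SW at lon 160°, lat -20°.
Square 7, 5: +7·2° lon, +5·1° lat → SW at lon 174°, lat -15°.
Subsquare l=11, d=3: +11·0.0833333° lon, +3·0.0416667° lat → SW at lon 174.917°, lat -14.875°.
Cell spans 0.0833333° lon × 0.0416667° lat. Centre is SW corner plus half of each.
latitude -14.8542, longitude 174.9583.

-14.8542, 174.9583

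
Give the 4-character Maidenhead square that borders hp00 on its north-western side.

GP91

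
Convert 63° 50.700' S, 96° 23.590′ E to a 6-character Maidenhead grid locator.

NC86ed

Shift to the Maidenhead origin (180°W, 90°S): lon 276.3932, lat 26.1550.
Field (20°×10°, letters A–R): lon ⌊276.3932/20⌋ = 13 → N; lat ⌊26.1550/10⌋ = 2 → C.
Square (2°×1°, digits 0–9): lon ⌊16.3932/2⌋ = 8; lat ⌊6.1550/1⌋ = 6.
Subsquare (5′×2.5′, letters a–x): lon ⌊0.3932/0.0833333⌋ = 4 → e; lat ⌊0.1550/0.0416667⌋ = 3 → d.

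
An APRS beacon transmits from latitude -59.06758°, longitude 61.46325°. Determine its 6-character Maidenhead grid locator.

MD00rw

Offset from 180°W / 90°S: lon 241.4633°, lat 30.9324°.
Field (20°×10°, letters A–R): 241.4633/20 → 12 → M, 30.9324/10 → 3 → D; chars MD.
Square (2°×1°, digits 0–9): 1.4633/2 → 0, 0.9324/1 → 0; chars 00.
Subsquare (5′×2.5′, letters a–x): 1.4633/0.0833333 → 17 → r, 0.9324/0.0416667 → 22 → w; chars rw.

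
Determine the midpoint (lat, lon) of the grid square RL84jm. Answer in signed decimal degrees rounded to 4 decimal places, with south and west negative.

24.5208, 176.7917

Field R=17, L=11: +17·20° lon, +11·10° lat → SW at lon 160°, lat 20°.
Square 8, 4: +8·2° lon, +4·1° lat → SW at lon 176°, lat 24°.
Subsquare j=9, m=12: +9·0.0833333° lon, +12·0.0416667° lat → SW at lon 176.75°, lat 24.5°.
Cell spans 0.0833333° lon × 0.0416667° lat. Centre is SW corner plus half of each.
latitude 24.5208, longitude 176.7917.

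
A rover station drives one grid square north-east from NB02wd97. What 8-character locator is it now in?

NB02xd08

Longitude extended square 9; +1 → 10, wraps to 0, carry into subsquare.
Longitude subsquare w = 22; +1 → 23 = x.
Latitude extended square 7; +1 → 8.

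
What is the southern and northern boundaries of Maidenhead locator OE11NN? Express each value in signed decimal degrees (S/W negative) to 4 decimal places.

Field O=14, E=4: +14·20° lon, +4·10° lat → SW at lon 100°, lat -50°.
Square 1, 1: +1·2° lon, +1·1° lat → SW at lon 102°, lat -49°.
Subsquare n=13, n=13: +13·0.0833333° lon, +13·0.0416667° lat → SW at lon 103.083°, lat -48.4583°.
Cell spans 0.0833333° lon × 0.0416667° lat.
south -48.4583, north -48.4167.

-48.4583, -48.4167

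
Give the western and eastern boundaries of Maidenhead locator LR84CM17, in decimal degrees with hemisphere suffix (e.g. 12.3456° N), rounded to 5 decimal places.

56.17500° E, 56.18333° E

Field L=11, R=17: +11·20° lon, +17·10° lat → SW at lon 40°, lat 80°.
Square 8, 4: +8·2° lon, +4·1° lat → SW at lon 56°, lat 84°.
Subsquare c=2, m=12: +2·0.0833333° lon, +12·0.0416667° lat → SW at lon 56.1667°, lat 84.5°.
Extended square 1, 7: +1·0.00833333° lon, +7·0.00416667° lat → SW at lon 56.175°, lat 84.5292°.
Cell spans 0.00833333° lon × 0.00416667° lat.
west 56.17500° E, east 56.18333° E.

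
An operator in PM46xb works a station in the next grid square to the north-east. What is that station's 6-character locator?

Longitude subsquare x = 23; +1 → 24, wraps to 0 = a, carry into square.
Longitude square 4; +1 → 5.
Latitude subsquare b = 1; +1 → 2 = c.

PM56ac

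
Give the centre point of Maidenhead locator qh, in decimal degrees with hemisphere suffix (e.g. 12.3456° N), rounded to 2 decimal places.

Field Q=16, H=7: +16·20° lon, +7·10° lat → SW at lon 140°, lat -20°.
Cell spans 20° lon × 10° lat. Centre is SW corner plus half of each.
latitude 15.00° S, longitude 150.00° E.

15.00° S, 150.00° E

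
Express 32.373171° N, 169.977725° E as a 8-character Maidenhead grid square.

Add 180° to longitude and 90° to latitude: 349.97772, 122.37317.
Field (20°×10°, letters A–R): 349.97772/20 → 17 → R, 122.37317/10 → 12 → M; chars RM.
Square (2°×1°, digits 0–9): 9.97772/2 → 4, 2.37317/1 → 2; chars 42.
Subsquare (5′×2.5′, letters a–x): 1.97772/0.0833333 → 23 → x, 0.37317/0.0416667 → 8 → i; chars xi.
Extended square (30″×15″, digits 0–9): 0.06106/0.00833333 → 7, 0.03984/0.00416667 → 9; chars 79.

RM42xi79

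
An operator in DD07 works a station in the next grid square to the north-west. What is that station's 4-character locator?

CD98

Longitude square 0; −1 → -1, wraps to 9, carry into field.
Longitude field D = 3; −1 → 2 = C.
Latitude square 7; +1 → 8.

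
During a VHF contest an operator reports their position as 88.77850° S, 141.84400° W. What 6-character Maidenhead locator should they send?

Add 180° to longitude and 90° to latitude: 38.1560, 1.2215.
Field: lon ⌊38.1560/20⌋ = 1 → B; lat ⌊1.2215/10⌋ = 0 → A.
Square: lon ⌊18.1560/2⌋ = 9; lat ⌊1.2215/1⌋ = 1.
Subsquare: lon ⌊0.1560/0.0833333⌋ = 1 → b; lat ⌊0.2215/0.0416667⌋ = 5 → f.

BA91bf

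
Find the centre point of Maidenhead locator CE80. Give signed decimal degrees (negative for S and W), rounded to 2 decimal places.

Field C=2, E=4: +2·20° lon, +4·10° lat → SW at lon -140°, lat -50°.
Square 8, 0: +8·2° lon, +0·1° lat → SW at lon -124°, lat -50°.
Cell spans 2° lon × 1° lat. Centre is SW corner plus half of each.
latitude -49.50, longitude -123.00.

-49.50, -123.00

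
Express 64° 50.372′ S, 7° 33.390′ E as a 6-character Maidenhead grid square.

JC35sd

Shift to the Maidenhead origin (180°W, 90°S): lon 187.5565, lat 25.1605.
Field: lon ⌊187.5565/20⌋ = 9 → J; lat ⌊25.1605/10⌋ = 2 → C.
Square: lon ⌊7.5565/2⌋ = 3; lat ⌊5.1605/1⌋ = 5.
Subsquare: lon ⌊1.5565/0.0833333⌋ = 18 → s; lat ⌊0.1605/0.0416667⌋ = 3 → d.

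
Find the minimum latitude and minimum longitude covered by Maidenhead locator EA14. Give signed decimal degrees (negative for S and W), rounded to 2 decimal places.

-86.00, -98.00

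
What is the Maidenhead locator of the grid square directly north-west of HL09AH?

Longitude subsquare a = 0; −1 → -1, wraps to 23 = x, carry into square.
Longitude square 0; −1 → -1, wraps to 9, carry into field.
Longitude field H = 7; −1 → 6 = G.
Latitude subsquare h = 7; +1 → 8 = i.

GL99xi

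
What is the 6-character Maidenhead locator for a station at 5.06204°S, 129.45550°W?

Add 180° to longitude and 90° to latitude: 50.5445, 84.9380.
Field: lon ⌊50.5445/20⌋ = 2 → C; lat ⌊84.9380/10⌋ = 8 → I.
Square: lon ⌊10.5445/2⌋ = 5; lat ⌊4.9380/1⌋ = 4.
Subsquare: lon ⌊0.5445/0.0833333⌋ = 6 → g; lat ⌊0.9380/0.0416667⌋ = 22 → w.

CI54gw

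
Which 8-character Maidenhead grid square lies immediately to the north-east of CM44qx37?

Longitude extended square 3; +1 → 4.
Latitude extended square 7; +1 → 8.

CM44qx48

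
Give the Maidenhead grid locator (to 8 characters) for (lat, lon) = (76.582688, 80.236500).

NQ06cn89

Add 180° to longitude and 90° to latitude: 260.23650, 166.58269.
Field: 260.23650/20 → 13 → N, 166.58269/10 → 16 → Q; chars NQ.
Square: 0.23650/2 → 0, 6.58269/1 → 6; chars 06.
Subsquare: 0.23650/0.0833333 → 2 → c, 0.58269/0.0416667 → 13 → n; chars cn.
Extended square: 0.06983/0.00833333 → 8, 0.04102/0.00416667 → 9; chars 89.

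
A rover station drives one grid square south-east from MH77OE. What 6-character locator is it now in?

Longitude subsquare o = 14; +1 → 15 = p.
Latitude subsquare e = 4; −1 → 3 = d.

MH77pd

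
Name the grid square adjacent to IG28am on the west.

IG18xm

Longitude subsquare a = 0; −1 → -1, wraps to 23 = x, carry into square.
Longitude square 2; −1 → 1.
The latitude characters are unchanged.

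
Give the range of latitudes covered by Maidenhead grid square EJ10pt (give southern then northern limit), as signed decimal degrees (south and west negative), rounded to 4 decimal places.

Field E=4, J=9: +4·20° lon, +9·10° lat → SW at lon -100°, lat 0°.
Square 1, 0: +1·2° lon, +0·1° lat → SW at lon -98°, lat 0°.
Subsquare p=15, t=19: +15·0.0833333° lon, +19·0.0416667° lat → SW at lon -96.75°, lat 0.791667°.
Cell spans 0.0833333° lon × 0.0416667° lat.
south 0.7917, north 0.8333.

0.7917, 0.8333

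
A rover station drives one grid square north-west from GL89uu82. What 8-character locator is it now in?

GL89uu73

Longitude extended square 8; −1 → 7.
Latitude extended square 2; +1 → 3.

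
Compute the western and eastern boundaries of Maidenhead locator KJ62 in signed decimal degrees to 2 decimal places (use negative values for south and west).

Field K=10, J=9: +10·20° lon, +9·10° lat → SW at lon 20°, lat 0°.
Square 6, 2: +6·2° lon, +2·1° lat → SW at lon 32°, lat 2°.
Cell spans 2° lon × 1° lat.
west 32.00, east 34.00.

32.00, 34.00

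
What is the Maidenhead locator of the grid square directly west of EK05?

DK95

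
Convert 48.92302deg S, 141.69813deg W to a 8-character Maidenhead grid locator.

BE91db68

Offset from 180°W / 90°S: lon 38.30187°, lat 41.07698°.
Field: 38.30187/20 → 1 → B, 41.07698/10 → 4 → E; chars BE.
Square: 18.30187/2 → 9, 1.07698/1 → 1; chars 91.
Subsquare: 0.30187/0.0833333 → 3 → d, 0.07698/0.0416667 → 1 → b; chars db.
Extended square: 0.05187/0.00833333 → 6, 0.03531/0.00416667 → 8; chars 68.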